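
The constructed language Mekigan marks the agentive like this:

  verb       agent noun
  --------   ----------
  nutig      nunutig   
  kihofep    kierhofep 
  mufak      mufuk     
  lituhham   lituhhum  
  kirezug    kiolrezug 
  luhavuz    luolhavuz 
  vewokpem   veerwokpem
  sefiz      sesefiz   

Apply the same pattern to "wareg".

kirezug and nutig both end in -g yet inflect differently (kiolrezug, nunutig), so the final letter is not what conditions the rule; the last vowel is.
"wareg" has last vowel 'e'. The stems whose last vowel is 'e' (kihofep → kierhofep, vewokpem → veerwokpem) insert -er- after the first vowel.
So wareg → waerreg.

waerreg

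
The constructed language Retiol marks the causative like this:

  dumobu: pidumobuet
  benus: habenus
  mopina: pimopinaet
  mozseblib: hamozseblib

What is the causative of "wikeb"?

hawikeb

"wikeb" ends in a consonant. The stems ending in a consonant (mozseblib → hamozseblib, benus → habenus) add the prefix ha-.
So wikeb → hawikeb.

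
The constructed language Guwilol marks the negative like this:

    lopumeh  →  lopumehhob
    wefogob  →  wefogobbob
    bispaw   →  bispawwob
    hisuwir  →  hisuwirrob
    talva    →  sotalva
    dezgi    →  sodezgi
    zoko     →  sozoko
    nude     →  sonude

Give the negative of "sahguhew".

bispaw and talva both have last vowel 'a' yet inflect differently (bispawwob, sotalva), so the last vowel is not what conditions the rule; whether the stem ends in a vowel or a consonant is.
"sahguhew" ends in a consonant. The stems ending in a consonant (lopumeh → lopumehhob, wefogob → wefogobbob, bispaw → bispawwob) double the final consonant and add -ob.
So sahguhew → sahguhewwob.

sahguhewwob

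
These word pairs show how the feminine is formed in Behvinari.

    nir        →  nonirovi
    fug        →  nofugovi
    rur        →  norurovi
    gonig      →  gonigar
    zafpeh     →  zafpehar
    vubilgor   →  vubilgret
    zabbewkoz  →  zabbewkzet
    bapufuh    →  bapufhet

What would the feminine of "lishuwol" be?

fug and gonig both end in -g yet inflect differently (nofugovi, gonigar), so the final letter is not what conditions the rule; the number of vowels is.
"lishuwol" has 3 vowels. The stems with 3 vowels (vubilgor → vubilgret, zabbewkoz → zabbewkzet, bapufuh → bapufhet) delete the last vowel and add -et.
The other patterns: stems with 1 vowel add no- … -ovi around the stem; stems with 2 vowels add -ar.
So lishuwol → lishuwlet.

lishuwlet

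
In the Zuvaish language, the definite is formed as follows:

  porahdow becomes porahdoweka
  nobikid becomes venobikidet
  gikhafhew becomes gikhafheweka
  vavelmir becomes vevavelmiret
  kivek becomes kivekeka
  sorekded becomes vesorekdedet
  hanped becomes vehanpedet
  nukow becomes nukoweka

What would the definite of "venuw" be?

venuweka

gikhafhew and hanped both have last vowel 'e' yet inflect differently (gikhafheweka, vehanpedet), so the last vowel is not what conditions the rule; the final letter is.
"venuw" ends in -w. The stems ending in -w (nukow → nukoweka, gikhafhew → gikhafheweka, porahdow → porahdoweka) add -eka.
So venuw → venuweka.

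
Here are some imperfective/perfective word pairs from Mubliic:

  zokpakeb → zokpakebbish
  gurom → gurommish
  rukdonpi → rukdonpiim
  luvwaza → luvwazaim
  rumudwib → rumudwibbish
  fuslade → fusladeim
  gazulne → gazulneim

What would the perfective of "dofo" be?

dofoim

"dofo" ends in a vowel. The stems ending in a vowel (luvwaza → luvwazaim, gazulne → gazulneim, fuslade → fusladeim) add -im.
The other pattern: stems ending in a consonant double the final consonant and add -ish.
So dofo → dofoim.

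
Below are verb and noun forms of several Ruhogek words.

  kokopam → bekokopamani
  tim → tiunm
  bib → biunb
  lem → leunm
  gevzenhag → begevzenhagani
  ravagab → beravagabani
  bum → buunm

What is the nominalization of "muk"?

muunk

"muk" has 1 vowel. The stems with 1 vowel (bum → buunm, lem → leunm, tim → tiunm) insert -un- after the first vowel.
The other pattern: stems with 3 vowels add be- … -ani around the stem.
So muk → muunk.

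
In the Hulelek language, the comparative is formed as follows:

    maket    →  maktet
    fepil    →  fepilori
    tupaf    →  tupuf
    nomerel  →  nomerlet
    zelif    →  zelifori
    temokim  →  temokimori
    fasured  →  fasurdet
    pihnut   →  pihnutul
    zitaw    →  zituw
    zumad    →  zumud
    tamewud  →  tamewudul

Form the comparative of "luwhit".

"luwhit" has last vowel 'i'. The stems whose last vowel is 'i' (zelif → zelifori, temokim → temokimori, fepil → fepilori) add -ori.
The other patterns: stems whose last vowel is 'a' change the last vowel to 'u'; stems whose last vowel is 'e' delete the last vowel and add -et; stems whose last vowel is 'u' add -ul.
So luwhit → luwhitori.

luwhitori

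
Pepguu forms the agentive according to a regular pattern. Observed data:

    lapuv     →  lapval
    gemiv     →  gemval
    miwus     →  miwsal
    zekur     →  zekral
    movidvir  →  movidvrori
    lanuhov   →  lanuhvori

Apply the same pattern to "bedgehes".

bedgehsori

zekur and movidvir both end in -r yet inflect differently (zekral, movidvrori), so the final letter is not what conditions the rule; the number of vowels is.
"bedgehes" has 3 vowels. The stems with 3 vowels (movidvir → movidvrori, lanuhov → lanuhvori) delete the last vowel and add -ori.
So bedgehes → bedgehsori.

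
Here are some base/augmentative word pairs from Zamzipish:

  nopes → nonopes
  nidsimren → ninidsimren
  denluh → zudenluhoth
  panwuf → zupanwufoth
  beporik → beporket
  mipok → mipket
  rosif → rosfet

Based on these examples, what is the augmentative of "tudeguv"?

"tudeguv" has last vowel 'u'. The stems whose last vowel is 'u' (denluh → zudenluhoth, panwuf → zupanwufoth) add zu- … -oth around the stem.
So tudeguv → zutudeguvoth.

zutudeguvoth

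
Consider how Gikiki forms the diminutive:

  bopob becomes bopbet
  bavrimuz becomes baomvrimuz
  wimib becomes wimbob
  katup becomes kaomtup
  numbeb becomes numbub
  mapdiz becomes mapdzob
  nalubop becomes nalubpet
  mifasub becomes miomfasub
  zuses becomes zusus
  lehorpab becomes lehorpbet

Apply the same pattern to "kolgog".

kolgget

mifasub and numbeb both end in -b yet inflect differently (miomfasub, numbub), so the final letter is not what conditions the rule; the last vowel is.
"kolgog" has last vowel 'o'. The stems whose last vowel is 'o' (nalubop → nalubpet, bopob → bopbet) delete the last vowel and add -et.
The other patterns: stems whose last vowel is 'u' insert -om- after the first vowel; stems whose last vowel is 'e' change the last vowel to 'u'; stems whose last vowel is 'i' delete the last vowel and add -ob.
So kolgog → kolgget.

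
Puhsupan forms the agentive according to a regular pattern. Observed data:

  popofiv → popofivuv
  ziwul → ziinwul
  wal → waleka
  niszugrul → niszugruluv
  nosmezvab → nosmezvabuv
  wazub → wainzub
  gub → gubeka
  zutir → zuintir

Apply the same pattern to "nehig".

neinhig

"nehig" has 2 vowels. The stems with 2 vowels (zutir → zuintir, ziwul → ziinwul, wazub → wainzub) insert -in- after the first vowel.
So nehig → neinhig.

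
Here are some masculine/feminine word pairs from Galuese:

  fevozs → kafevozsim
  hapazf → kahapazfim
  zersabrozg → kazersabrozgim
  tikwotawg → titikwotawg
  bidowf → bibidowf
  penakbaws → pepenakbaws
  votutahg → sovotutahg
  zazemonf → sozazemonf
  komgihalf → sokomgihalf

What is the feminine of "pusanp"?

"pusanp" has second-to-last letter 'n'. The one such stem in the data (zazemonf → sozazemonf) adds the prefix so-, so the same rule applies.
So pusanp → sopusanp.

sopusanp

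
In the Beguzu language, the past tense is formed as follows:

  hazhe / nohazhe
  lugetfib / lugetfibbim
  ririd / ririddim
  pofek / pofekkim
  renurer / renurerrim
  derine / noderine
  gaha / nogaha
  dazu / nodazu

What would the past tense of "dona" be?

nodona

renurer and derine both have last vowel 'e' yet inflect differently (renurerrim, noderine), so the last vowel is not what conditions the rule; whether the stem ends in a vowel or a consonant is.
"dona" ends in a vowel. The stems ending in a vowel (derine → noderine, hazhe → nohazhe, dazu → nodazu) add the prefix no-.
So dona → nodona.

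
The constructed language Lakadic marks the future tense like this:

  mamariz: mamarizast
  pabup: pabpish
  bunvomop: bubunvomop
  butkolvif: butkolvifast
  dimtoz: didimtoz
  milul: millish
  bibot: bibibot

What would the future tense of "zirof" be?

dimtoz and mamariz both end in -z yet inflect differently (didimtoz, mamarizast), so the final letter is not what conditions the rule; the last vowel is.
"zirof" has last vowel 'o'. The stems whose last vowel is 'o' (bunvomop → bubunvomop, bibot → bibibot, dimtoz → didimtoz) repeat the first consonant+vowel as a prefix.
The other patterns: stems whose last vowel is 'i' add -ast; stems whose last vowel is 'u' delete the last vowel and add -ish.
So zirof → zizirof.

zizirof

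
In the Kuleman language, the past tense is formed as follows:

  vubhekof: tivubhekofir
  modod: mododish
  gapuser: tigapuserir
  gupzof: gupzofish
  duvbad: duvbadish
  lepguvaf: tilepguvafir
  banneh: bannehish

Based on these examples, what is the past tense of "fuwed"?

gupzof and lepguvaf both end in -f yet inflect differently (gupzofish, tilepguvafir), so the final letter is not what conditions the rule; the number of vowels is.
"fuwed" has 2 vowels. The stems with 2 vowels (gupzof → gupzofish, banneh → bannehish, duvbad → duvbadish) add -ish.
The other pattern: stems with 3 vowels add ti- … -ir around the stem.
So fuwed → fuwedish.

fuwedish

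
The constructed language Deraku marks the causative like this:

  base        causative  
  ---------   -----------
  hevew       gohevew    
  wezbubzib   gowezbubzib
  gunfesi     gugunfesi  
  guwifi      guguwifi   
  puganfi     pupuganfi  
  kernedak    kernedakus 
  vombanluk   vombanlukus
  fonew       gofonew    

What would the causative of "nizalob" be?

guwifi and wezbubzib both have last vowel 'i' yet inflect differently (guguwifi, gowezbubzib), so the last vowel is not what conditions the rule; the final letter is.
"nizalob" ends in -b. The one such stem in the data (wezbubzib → gowezbubzib) adds the prefix go-, so the same rule applies.
So nizalob → gonizalob.

gonizalob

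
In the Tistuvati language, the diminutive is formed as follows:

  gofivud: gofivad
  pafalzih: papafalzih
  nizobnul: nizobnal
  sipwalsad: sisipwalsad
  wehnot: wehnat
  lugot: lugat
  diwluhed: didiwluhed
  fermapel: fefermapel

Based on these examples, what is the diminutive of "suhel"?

susuhel

nizobnul and fermapel both end in -l yet inflect differently (nizobnal, fefermapel), so the final letter is not what conditions the rule; the last vowel is.
"suhel" has last vowel 'e'. The stems whose last vowel is 'e' (fermapel → fefermapel, diwluhed → didiwluhed) repeat the first consonant+vowel as a prefix.
The other pattern: stems whose last vowel is 'o' or 'u' change the last vowel to 'a'.
So suhel → susuhel.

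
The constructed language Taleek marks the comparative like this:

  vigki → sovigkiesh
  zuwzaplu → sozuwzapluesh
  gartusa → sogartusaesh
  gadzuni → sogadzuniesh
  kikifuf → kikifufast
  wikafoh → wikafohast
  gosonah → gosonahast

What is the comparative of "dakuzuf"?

dakuzufast

"dakuzuf" ends in a consonant. The stems ending in a consonant (kikifuf → kikifufast, wikafoh → wikafohast, gosonah → gosonahast) add -ast.
The other pattern: stems ending in a vowel add so- … -esh around the stem.
So dakuzuf → dakuzufast.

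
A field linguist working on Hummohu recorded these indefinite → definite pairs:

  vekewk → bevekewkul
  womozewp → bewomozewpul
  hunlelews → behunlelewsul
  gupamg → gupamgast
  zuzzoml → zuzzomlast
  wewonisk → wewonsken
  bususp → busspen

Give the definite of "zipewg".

bezipewgul

"zipewg" has second-to-last letter 'w'. The stems whose second-to-last letter is 'w' (vekewk → bevekewkul, womozewp → bewomozewpul, hunlelews → behunlelewsul) add be- … -ul around the stem.
The other patterns: stems whose second-to-last letter is 'm' add -ast; stems whose second-to-last letter is 's' delete the last vowel and add -en.
So zipewg → bezipewgul.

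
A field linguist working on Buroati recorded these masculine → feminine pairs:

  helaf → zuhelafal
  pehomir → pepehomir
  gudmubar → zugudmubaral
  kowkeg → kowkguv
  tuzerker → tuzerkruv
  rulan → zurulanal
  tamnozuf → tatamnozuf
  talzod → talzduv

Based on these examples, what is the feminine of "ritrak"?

zuritrakal

tuzerker and gudmubar both end in -r yet inflect differently (tuzerkruv, zugudmubaral), so the final letter is not what conditions the rule; the last vowel is.
"ritrak" has last vowel 'a'. The stems whose last vowel is 'a' (gudmubar → zugudmubaral, helaf → zuhelafal, rulan → zurulanal) add zu- … -al around the stem.
The other patterns: stems whose last vowel is 'e' or 'o' delete the last vowel and add -uv; stems whose last vowel is 'i' or 'u' repeat the first consonant+vowel as a prefix.
So ritrak → zuritrakal.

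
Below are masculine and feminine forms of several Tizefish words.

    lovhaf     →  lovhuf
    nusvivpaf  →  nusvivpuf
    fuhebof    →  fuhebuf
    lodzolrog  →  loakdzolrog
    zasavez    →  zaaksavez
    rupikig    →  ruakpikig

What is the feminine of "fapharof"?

fapharuf

fuhebof and lodzolrog both have last vowel 'o' yet inflect differently (fuhebuf, loakdzolrog), so the last vowel is not what conditions the rule; the final letter is.
"fapharof" ends in -f. The stems ending in -f (lovhaf → lovhuf, nusvivpaf → nusvivpuf, fuhebof → fuhebuf) change the last vowel to 'u'.
So fapharof → fapharuf.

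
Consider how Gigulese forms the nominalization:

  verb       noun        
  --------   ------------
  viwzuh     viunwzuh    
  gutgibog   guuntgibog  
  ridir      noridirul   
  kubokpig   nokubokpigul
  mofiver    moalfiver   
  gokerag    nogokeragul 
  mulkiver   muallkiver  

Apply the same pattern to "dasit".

nodasitul

mofiver and ridir both end in -r yet inflect differently (moalfiver, noridirul), so the final letter is not what conditions the rule; the last vowel is.
"dasit" has last vowel 'i'. The stems whose last vowel is 'i' (kubokpig → nokubokpigul, ridir → noridirul) add no- … -ul around the stem.
The other patterns: stems whose last vowel is 'e' insert -al- after the first vowel; stems whose last vowel is 'o' or 'u' insert -un- after the first vowel.
So dasit → nodasitul.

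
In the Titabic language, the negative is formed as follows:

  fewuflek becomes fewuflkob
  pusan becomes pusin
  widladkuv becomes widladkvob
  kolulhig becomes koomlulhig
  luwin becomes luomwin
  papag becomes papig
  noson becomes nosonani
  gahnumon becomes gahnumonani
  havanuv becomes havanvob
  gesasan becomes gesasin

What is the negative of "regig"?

reomgig

pusan and luwin both end in -n yet inflect differently (pusin, luomwin), so the final letter is not what conditions the rule; the last vowel is.
"regig" has last vowel 'i'. The stems whose last vowel is 'i' (luwin → luomwin, kolulhig → koomlulhig) insert -om- after the first vowel.
The other patterns: stems whose last vowel is 'e' or 'u' delete the last vowel and add -ob; stems whose last vowel is 'a' change the last vowel to 'i'; stems whose last vowel is 'o' add -ani.
So regig → reomgig.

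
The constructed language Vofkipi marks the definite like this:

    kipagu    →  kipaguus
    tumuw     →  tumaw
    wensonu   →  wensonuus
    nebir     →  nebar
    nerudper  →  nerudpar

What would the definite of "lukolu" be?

lukoluus

"lukolu" ends in a vowel. The stems ending in a vowel (kipagu → kipaguus, wensonu → wensonuus) add -us.
So lukolu → lukoluus.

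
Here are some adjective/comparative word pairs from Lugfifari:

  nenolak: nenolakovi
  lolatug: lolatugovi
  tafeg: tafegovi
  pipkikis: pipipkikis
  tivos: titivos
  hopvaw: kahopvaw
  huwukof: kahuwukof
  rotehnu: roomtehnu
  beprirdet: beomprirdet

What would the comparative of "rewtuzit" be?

reomwtuzit

nenolak and hopvaw both have last vowel 'a' yet inflect differently (nenolakovi, kahopvaw), so the last vowel is not what conditions the rule; the final letter is.
"rewtuzit" ends in -t. The one such stem in the data (beprirdet → beomprirdet) inserts -om- after the first vowel (as does rotehnu), so the same rule applies.
The other patterns: stems ending in -g or -k add -ovi; stems ending in -s repeat the first consonant+vowel as a prefix; stems ending in -f or -w add the prefix ka-.
So rewtuzit → reomwtuzit.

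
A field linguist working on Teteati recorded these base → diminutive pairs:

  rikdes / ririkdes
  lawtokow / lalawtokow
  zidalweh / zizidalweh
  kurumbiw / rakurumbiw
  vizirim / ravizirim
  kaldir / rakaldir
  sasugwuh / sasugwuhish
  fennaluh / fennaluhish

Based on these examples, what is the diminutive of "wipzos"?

"wipzos" has last vowel 'o'. The one such stem in the data (lawtokow → lalawtokow) repeats the first consonant+vowel as a prefix (as do rikdes, zidalweh), so the same rule applies.
The other patterns: stems whose last vowel is 'i' add the prefix ra-; stems whose last vowel is 'u' add -ish.
So wipzos → wiwipzos.

wiwipzos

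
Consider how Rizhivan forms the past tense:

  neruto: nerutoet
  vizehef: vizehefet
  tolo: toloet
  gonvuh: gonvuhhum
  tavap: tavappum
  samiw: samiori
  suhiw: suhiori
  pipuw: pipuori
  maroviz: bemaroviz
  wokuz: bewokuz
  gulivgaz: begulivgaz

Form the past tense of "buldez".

gonvuh and pipuw both have last vowel 'u' yet inflect differently (gonvuhhum, pipuori), so the last vowel is not what conditions the rule; the final letter is.
"buldez" ends in -z. The stems ending in -z (maroviz → bemaroviz, wokuz → bewokuz, gulivgaz → begulivgaz) add the prefix be-.
The other patterns: stems ending in -f or -o add -et; stems ending in -h or -p double the final consonant and add -um; stems ending in -w drop the final letter and add -ori.
So buldez → bebuldez.

bebuldez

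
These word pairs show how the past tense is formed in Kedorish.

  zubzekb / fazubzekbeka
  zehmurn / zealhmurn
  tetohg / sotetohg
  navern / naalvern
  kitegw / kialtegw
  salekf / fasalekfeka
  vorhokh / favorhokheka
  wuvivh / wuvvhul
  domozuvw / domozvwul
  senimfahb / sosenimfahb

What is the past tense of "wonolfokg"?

fawonolfokgeka

"wonolfokg" has second-to-last letter 'k'. The stems whose second-to-last letter is 'k' (zubzekb → fazubzekbeka, vorhokh → favorhokheka, salekf → fasalekfeka) add fa- … -eka around the stem.
So wonolfokg → fawonolfokgeka.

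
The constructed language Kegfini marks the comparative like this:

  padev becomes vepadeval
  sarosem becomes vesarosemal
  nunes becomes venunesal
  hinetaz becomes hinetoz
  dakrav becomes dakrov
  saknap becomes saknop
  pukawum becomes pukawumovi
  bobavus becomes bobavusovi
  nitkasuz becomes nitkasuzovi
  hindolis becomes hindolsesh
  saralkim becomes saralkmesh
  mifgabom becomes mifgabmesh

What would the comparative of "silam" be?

silom

padev and dakrav both end in -v yet inflect differently (vepadeval, dakrov), so the final letter is not what conditions the rule; the last vowel is.
"silam" has last vowel 'a'. The stems whose last vowel is 'a' (hinetaz → hinetoz, dakrav → dakrov, saknap → saknop) change the last vowel to 'o'.
So silam → silom.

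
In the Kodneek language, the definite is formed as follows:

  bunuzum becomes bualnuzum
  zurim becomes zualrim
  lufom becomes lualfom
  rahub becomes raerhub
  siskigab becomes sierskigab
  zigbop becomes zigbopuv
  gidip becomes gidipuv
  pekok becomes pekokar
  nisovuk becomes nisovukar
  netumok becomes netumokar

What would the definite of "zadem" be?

bunuzum and rahub both have last vowel 'u' yet inflect differently (bualnuzum, raerhub), so the last vowel is not what conditions the rule; the final letter is.
"zadem" ends in -m. The stems ending in -m (bunuzum → bualnuzum, zurim → zualrim, lufom → lualfom) insert -al- after the first vowel.
The other patterns: stems ending in -b insert -er- after the first vowel; stems ending in -p add -uv; stems ending in -k add -ar.
So zadem → zaaldem.

zaaldem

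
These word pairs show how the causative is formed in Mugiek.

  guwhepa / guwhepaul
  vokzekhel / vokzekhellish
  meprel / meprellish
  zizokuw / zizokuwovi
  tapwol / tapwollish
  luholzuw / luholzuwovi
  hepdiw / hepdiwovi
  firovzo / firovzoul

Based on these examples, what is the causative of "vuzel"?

vuzellish

tapwol and firovzo both have last vowel 'o' yet inflect differently (tapwollish, firovzoul), so the last vowel is not what conditions the rule; the final letter is.
"vuzel" ends in -l. The stems ending in -l (tapwol → tapwollish, meprel → meprellish, vokzekhel → vokzekhellish) double the final consonant and add -ish.
The other patterns: stems ending in -w add -ovi; stems ending in -a or -o add -ul.
So vuzel → vuzellish.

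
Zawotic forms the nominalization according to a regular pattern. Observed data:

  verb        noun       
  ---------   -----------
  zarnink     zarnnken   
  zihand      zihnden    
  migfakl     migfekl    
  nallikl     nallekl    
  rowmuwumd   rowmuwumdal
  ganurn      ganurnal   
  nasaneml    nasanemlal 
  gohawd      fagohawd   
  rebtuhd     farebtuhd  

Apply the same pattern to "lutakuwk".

falutakuwk

zihand and rowmuwumd both end in -d yet inflect differently (zihnden, rowmuwumdal), so the final letter is not what conditions the rule; the second-to-last letter is.
"lutakuwk" has second-to-last letter 'w'. The one such stem in the data (gohawd → fagohawd) adds the prefix fa-, so the same rule applies.
The other patterns: stems whose second-to-last letter is 'n' delete the last vowel and add -en; stems whose second-to-last letter is 'k' change the last vowel to 'e'; stems whose second-to-last letter is 'm' or 'r' add -al.
So lutakuwk → falutakuwk.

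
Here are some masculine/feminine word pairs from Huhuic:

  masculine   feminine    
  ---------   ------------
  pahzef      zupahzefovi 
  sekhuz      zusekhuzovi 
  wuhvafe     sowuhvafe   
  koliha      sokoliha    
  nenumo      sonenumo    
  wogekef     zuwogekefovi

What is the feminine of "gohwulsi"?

pahzef and wuhvafe both have last vowel 'e' yet inflect differently (zupahzefovi, sowuhvafe), so the last vowel is not what conditions the rule; whether the stem ends in a vowel or a consonant is.
"gohwulsi" ends in a vowel. The stems ending in a vowel (wuhvafe → sowuhvafe, nenumo → sonenumo, koliha → sokoliha) add the prefix so-.
The other pattern: stems ending in a consonant add zu- … -ovi around the stem.
So gohwulsi → sogohwulsi.

sogohwulsi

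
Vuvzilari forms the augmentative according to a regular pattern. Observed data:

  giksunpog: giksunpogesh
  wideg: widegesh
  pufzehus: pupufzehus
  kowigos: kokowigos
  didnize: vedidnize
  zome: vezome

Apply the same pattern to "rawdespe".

verawdespe

giksunpog and kowigos both have last vowel 'o' yet inflect differently (giksunpogesh, kokowigos), so the last vowel is not what conditions the rule; the final letter is.
"rawdespe" ends in -e. The stems ending in -e (didnize → vedidnize, zome → vezome) add the prefix ve-.
So rawdespe → verawdespe.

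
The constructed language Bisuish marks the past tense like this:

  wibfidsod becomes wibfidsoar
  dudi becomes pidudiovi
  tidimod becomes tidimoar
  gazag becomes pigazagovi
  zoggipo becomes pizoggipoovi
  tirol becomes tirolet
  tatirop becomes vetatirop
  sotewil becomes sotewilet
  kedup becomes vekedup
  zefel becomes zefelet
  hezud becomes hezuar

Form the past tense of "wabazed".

wabazear

wibfidsod and tirol both have last vowel 'o' yet inflect differently (wibfidsoar, tirolet), so the last vowel is not what conditions the rule; the final letter is.
"wabazed" ends in -d. The stems ending in -d (wibfidsod → wibfidsoar, tidimod → tidimoar, hezud → hezuar) drop the final letter and add -ar.
The other patterns: stems ending in -l add -et; stems ending in -p add the prefix ve-; stems ending in -g, -i or -o add pi- … -ovi around the stem.
So wabazed → wabazear.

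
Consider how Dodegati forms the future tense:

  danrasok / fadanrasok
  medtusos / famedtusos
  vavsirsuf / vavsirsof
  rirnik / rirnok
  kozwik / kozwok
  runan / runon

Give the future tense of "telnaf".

telnof

"telnaf" has last vowel 'a'. The one such stem in the data (runan → runon) changes the last vowel to 'o' (as do vavsirsuf, rirnik), so the same rule applies.
The other pattern: stems whose last vowel is 'o' add the prefix fa-.
So telnaf → telnof.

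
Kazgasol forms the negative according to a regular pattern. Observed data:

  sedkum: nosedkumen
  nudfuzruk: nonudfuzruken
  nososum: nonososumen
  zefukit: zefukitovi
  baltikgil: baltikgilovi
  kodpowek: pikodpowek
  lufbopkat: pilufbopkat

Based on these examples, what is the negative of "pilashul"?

nopilashulen

nudfuzruk and kodpowek both end in -k yet inflect differently (nonudfuzruken, pikodpowek), so the final letter is not what conditions the rule; the last vowel is.
"pilashul" has last vowel 'u'. The stems whose last vowel is 'u' (sedkum → nosedkumen, nudfuzruk → nonudfuzruken, nososum → nonososumen) add no- … -en around the stem.
So pilashul → nopilashulen.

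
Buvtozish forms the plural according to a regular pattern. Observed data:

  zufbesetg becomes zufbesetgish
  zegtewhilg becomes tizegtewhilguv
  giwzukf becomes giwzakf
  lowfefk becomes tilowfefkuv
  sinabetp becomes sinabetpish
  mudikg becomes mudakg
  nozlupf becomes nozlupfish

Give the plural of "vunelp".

tivunelpuv

zufbesetg and mudikg both end in -g yet inflect differently (zufbesetgish, mudakg), so the final letter is not what conditions the rule; the second-to-last letter is.
"vunelp" has second-to-last letter 'l'. The one such stem in the data (zegtewhilg → tizegtewhilguv) adds ti- … -uv around the stem, so the same rule applies.
So vunelp → tivunelpuv.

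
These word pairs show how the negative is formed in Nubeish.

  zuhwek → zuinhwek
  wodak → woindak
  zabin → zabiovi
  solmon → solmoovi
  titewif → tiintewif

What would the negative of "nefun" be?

nefuovi

zabin and titewif both have last vowel 'i' yet inflect differently (zabiovi, tiintewif), so the last vowel is not what conditions the rule; the final letter is.
"nefun" ends in -n. The stems ending in -n (zabin → zabiovi, solmon → solmoovi) drop the final letter and add -ovi.
So nefun → nefuovi.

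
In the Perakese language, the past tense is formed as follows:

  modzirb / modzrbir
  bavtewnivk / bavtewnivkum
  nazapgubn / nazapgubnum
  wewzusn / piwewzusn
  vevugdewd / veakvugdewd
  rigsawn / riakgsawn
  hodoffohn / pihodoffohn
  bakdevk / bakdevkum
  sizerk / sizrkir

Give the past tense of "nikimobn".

nikimobnum

"nikimobn" has second-to-last letter 'b'. The one such stem in the data (nazapgubn → nazapgubnum) adds -um, so the same rule applies.
So nikimobn → nikimobnum.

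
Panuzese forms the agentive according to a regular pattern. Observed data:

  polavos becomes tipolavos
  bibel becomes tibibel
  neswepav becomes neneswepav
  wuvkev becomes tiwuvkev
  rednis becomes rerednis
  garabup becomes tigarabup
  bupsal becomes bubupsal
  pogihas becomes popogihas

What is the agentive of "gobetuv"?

tigobetuv

bupsal and bibel both end in -l yet inflect differently (bubupsal, tibibel), so the final letter is not what conditions the rule; the last vowel is.
"gobetuv" has last vowel 'u'. The one such stem in the data (garabup → tigarabup) adds the prefix ti-, so the same rule applies.
So gobetuv → tigobetuv.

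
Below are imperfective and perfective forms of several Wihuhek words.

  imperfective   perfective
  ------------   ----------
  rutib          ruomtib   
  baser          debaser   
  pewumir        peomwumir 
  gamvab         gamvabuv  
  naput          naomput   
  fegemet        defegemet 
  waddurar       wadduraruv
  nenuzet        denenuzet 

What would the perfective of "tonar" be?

tonaruv

"tonar" has last vowel 'a'. The stems whose last vowel is 'a' (waddurar → wadduraruv, gamvab → gamvabuv) add -uv.
So tonar → tonaruv.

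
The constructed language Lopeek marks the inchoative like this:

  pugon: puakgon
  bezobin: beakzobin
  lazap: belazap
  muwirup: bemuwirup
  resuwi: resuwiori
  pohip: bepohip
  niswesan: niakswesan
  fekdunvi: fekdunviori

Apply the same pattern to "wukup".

bezobin and resuwi both have last vowel 'i' yet inflect differently (beakzobin, resuwiori), so the last vowel is not what conditions the rule; the final letter is.
"wukup" ends in -p. The stems ending in -p (pohip → bepohip, lazap → belazap, muwirup → bemuwirup) add the prefix be-.
The other patterns: stems ending in -n insert -ak- after the first vowel; stems ending in -i add -ori.
So wukup → bewukup.

bewukup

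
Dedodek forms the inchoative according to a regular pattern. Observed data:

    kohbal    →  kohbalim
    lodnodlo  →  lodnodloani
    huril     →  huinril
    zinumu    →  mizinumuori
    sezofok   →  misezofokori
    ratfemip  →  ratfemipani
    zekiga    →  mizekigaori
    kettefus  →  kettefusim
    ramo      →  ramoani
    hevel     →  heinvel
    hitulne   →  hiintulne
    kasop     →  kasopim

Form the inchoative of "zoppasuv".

kohbal and huril both end in -l yet inflect differently (kohbalim, huinril), so the final letter is not what conditions the rule; the first letter is.
"zoppasuv" begins with z-. The stems beginning with z- (zekiga → mizekigaori, zinumu → mizinumuori) add mi- … -ori around the stem.
The other patterns: stems beginning with k- add -im; stems beginning with h- insert -in- after the first vowel; stems beginning with l- or r- add -ani.
So zoppasuv → mizoppasuvori.

mizoppasuvori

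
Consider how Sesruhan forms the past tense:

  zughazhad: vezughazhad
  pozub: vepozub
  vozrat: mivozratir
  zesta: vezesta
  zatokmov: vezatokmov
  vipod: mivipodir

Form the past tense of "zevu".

vezevu

vipod and zughazhad both end in -d yet inflect differently (mivipodir, vezughazhad), so the final letter is not what conditions the rule; the first letter is.
"zevu" begins with z-. The stems beginning with z- (zughazhad → vezughazhad, zesta → vezesta, zatokmov → vezatokmov) add the prefix ve-.
So zevu → vezevu.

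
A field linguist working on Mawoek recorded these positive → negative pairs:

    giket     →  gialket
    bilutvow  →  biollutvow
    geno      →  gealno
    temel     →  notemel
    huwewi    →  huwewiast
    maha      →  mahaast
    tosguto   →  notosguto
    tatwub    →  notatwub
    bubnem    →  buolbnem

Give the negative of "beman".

beolman

geno and tosguto both end in -o yet inflect differently (gealno, notosguto), so the final letter is not what conditions the rule; the first letter is.
"beman" begins with b-. The stems beginning with b- (bubnem → buolbnem, bilutvow → biollutvow) insert -ol- after the first vowel.
So beman → beolman.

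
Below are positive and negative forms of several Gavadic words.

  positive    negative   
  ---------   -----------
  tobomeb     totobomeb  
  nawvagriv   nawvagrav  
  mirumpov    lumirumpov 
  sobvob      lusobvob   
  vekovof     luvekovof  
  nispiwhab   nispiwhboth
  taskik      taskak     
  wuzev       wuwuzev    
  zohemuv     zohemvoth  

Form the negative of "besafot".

sobvob and nispiwhab both end in -b yet inflect differently (lusobvob, nispiwhboth), so the final letter is not what conditions the rule; the last vowel is.
"besafot" has last vowel 'o'. The stems whose last vowel is 'o' (sobvob → lusobvob, vekovof → luvekovof, mirumpov → lumirumpov) add the prefix lu-.
The other patterns: stems whose last vowel is 'a' or 'u' delete the last vowel and add -oth; stems whose last vowel is 'i' change the last vowel to 'a'; stems whose last vowel is 'e' repeat the first consonant+vowel as a prefix.
So besafot → lubesafot.

lubesafot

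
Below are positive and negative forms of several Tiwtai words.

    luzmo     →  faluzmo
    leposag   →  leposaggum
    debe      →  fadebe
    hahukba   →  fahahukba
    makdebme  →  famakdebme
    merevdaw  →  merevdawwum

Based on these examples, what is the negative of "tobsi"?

hahukba and leposag both have last vowel 'a' yet inflect differently (fahahukba, leposaggum), so the last vowel is not what conditions the rule; whether the stem ends in a vowel or a consonant is.
"tobsi" ends in a vowel. The stems ending in a vowel (hahukba → fahahukba, makdebme → famakdebme, debe → fadebe) add the prefix fa-.
So tobsi → fatobsi.

fatobsi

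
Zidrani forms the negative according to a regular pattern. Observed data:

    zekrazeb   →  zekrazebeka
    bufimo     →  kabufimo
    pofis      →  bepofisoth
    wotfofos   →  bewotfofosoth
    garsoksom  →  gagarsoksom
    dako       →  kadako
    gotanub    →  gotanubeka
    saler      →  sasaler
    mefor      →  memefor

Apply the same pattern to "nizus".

benizusoth

bufimo and wotfofos both have last vowel 'o' yet inflect differently (kabufimo, bewotfofosoth), so the last vowel is not what conditions the rule; the final letter is.
"nizus" ends in -s. The stems ending in -s (wotfofos → bewotfofosoth, pofis → bepofisoth) add be- … -oth around the stem.
So nizus → benizusoth.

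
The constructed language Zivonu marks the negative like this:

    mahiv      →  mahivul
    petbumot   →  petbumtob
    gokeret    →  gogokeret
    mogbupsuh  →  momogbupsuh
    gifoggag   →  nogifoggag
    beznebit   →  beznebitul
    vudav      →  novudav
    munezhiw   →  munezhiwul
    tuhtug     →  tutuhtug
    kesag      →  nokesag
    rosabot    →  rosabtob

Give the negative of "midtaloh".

mahiv and vudav both end in -v yet inflect differently (mahivul, novudav), so the final letter is not what conditions the rule; the last vowel is.
"midtaloh" has last vowel 'o'. The stems whose last vowel is 'o' (rosabot → rosabtob, petbumot → petbumtob) delete the last vowel and add -ob.
The other patterns: stems whose last vowel is 'i' add -ul; stems whose last vowel is 'a' add the prefix no-; stems whose last vowel is 'e' or 'u' repeat the first consonant+vowel as a prefix.
So midtaloh → midtalhob.

midtalhob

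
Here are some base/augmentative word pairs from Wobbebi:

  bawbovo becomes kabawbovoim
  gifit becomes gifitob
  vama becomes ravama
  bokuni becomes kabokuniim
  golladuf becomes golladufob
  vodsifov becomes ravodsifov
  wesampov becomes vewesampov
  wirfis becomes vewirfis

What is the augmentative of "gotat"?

gotatob

vodsifov and wesampov both end in -v yet inflect differently (ravodsifov, vewesampov), so the final letter is not what conditions the rule; the first letter is.
"gotat" begins with g-. The stems beginning with g- (golladuf → golladufob, gifit → gifitob) add -ob.
The other patterns: stems beginning with v- add the prefix ra-; stems beginning with w- add the prefix ve-; stems beginning with b- add ka- … -im around the stem.
So gotat → gotatob.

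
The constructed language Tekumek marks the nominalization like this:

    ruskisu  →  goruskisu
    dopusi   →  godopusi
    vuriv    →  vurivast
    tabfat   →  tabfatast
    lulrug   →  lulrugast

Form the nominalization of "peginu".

vuriv and dopusi both have last vowel 'i' yet inflect differently (vurivast, godopusi), so the last vowel is not what conditions the rule; whether the stem ends in a vowel or a consonant is.
"peginu" ends in a vowel. The stems ending in a vowel (dopusi → godopusi, ruskisu → goruskisu) add the prefix go-.
So peginu → gopeginu.

gopeginu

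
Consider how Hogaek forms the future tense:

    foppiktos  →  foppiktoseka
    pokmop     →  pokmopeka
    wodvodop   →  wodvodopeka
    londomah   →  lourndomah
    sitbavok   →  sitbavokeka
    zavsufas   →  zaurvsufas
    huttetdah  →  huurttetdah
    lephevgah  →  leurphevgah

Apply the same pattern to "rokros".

zavsufas and foppiktos both end in -s yet inflect differently (zaurvsufas, foppiktoseka), so the final letter is not what conditions the rule; the last vowel is.
"rokros" has last vowel 'o'. The stems whose last vowel is 'o' (wodvodop → wodvodopeka, foppiktos → foppiktoseka, pokmop → pokmopeka) add -eka.
So rokros → rokroseka.

rokroseka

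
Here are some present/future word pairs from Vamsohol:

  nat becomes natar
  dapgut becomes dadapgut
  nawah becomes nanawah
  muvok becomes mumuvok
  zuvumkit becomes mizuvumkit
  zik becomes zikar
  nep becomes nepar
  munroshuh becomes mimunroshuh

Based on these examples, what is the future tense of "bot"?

nat and dapgut both end in -t yet inflect differently (natar, dadapgut), so the final letter is not what conditions the rule; the number of vowels is.
"bot" has 1 vowel. The stems with 1 vowel (nat → natar, nep → nepar, zik → zikar) add -ar.
So bot → botar.

botar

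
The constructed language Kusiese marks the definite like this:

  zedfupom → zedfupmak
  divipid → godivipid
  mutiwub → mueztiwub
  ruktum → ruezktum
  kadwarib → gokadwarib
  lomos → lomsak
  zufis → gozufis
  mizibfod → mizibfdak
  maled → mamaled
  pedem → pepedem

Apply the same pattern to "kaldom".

kaldmak

"kaldom" has last vowel 'o'. The stems whose last vowel is 'o' (zedfupom → zedfupmak, mizibfod → mizibfdak, lomos → lomsak) delete the last vowel and add -ak.
The other patterns: stems whose last vowel is 'u' insert -ez- after the first vowel; stems whose last vowel is 'e' repeat the first consonant+vowel as a prefix; stems whose last vowel is 'i' add the prefix go-.
So kaldom → kaldmak.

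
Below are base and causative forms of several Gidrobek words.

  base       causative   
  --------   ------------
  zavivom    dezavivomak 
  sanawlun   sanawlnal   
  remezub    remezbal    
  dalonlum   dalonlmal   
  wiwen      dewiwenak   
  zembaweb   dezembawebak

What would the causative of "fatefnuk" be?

dalonlum and zavivom both end in -m yet inflect differently (dalonlmal, dezavivomak), so the final letter is not what conditions the rule; the last vowel is.
"fatefnuk" has last vowel 'u'. The stems whose last vowel is 'u' (remezub → remezbal, dalonlum → dalonlmal, sanawlun → sanawlnal) delete the last vowel and add -al.
So fatefnuk → fatefnkal.

fatefnkal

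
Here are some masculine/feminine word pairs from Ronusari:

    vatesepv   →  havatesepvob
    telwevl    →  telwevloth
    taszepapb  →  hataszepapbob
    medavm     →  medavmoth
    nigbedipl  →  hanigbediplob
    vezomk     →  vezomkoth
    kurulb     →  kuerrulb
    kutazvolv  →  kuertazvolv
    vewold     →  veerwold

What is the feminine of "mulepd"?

"mulepd" has second-to-last letter 'p'. The stems whose second-to-last letter is 'p' (vatesepv → havatesepvob, taszepapb → hataszepapbob, nigbedipl → hanigbediplob) add ha- … -ob around the stem.
So mulepd → hamulepdob.

hamulepdob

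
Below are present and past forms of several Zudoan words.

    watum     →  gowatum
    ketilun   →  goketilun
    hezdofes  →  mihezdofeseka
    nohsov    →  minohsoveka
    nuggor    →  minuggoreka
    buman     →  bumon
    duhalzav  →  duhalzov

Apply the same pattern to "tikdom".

mitikdomeka

ketilun and buman both end in -n yet inflect differently (goketilun, bumon), so the final letter is not what conditions the rule; the last vowel is.
"tikdom" has last vowel 'o'. The stems whose last vowel is 'o' (nohsov → minohsoveka, nuggor → minuggoreka) add mi- … -eka around the stem.
The other patterns: stems whose last vowel is 'u' add the prefix go-; stems whose last vowel is 'a' change the last vowel to 'o'.
So tikdom → mitikdomeka.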